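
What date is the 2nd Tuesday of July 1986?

1986-07-08

July 1986 begins on a Tuesday, so the first Tuesday is July 1.
The 2nd Tuesday is 1 weeks later: 1 + 7 = 8.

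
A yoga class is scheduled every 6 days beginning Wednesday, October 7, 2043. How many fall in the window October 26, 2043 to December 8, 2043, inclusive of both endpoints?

7

Occurrences land 6·i days after October 7, 2043 for i = 0, 1, 2, …
October 26, 2043 is 19 days after the start; 19 ÷ 6 = 3 remainder 1; since the remainder is 1, round up to i = 4. First occurrence in the window: #5 on October 31, 2043 (4×6 = 24 days in).
December 8, 2043 is 62 days after the start; 62 ÷ 6 = 10 remainder 2. Last occurrence in the window: #11 on December 6, 2043.
Occurrences #5 through #11: 7 in total.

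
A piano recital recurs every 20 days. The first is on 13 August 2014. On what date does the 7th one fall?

The 7th occurrence is 6 intervals after the first: 6 × 20 = 120 days after 13 August 2014.
August has 31 days — 18 days to the end of August leaves 102.
September has 30 days (72 left).
October has 31 days (41 left).
November has 30 days (11 left).
11 days into December → 11 December 2014.

11 December 2014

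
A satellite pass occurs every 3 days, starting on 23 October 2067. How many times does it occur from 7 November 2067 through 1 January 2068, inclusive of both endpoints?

Occurrences land 3·i days after 23 October 2067 for i = 0, 1, 2, …
7 November 2067 is 15 days after the start; 15 ÷ 3 = 5 remainder 0. First occurrence in the window: #6 on 7 November 2067 (5×3 = 15 days in).
1 January 2068 is 70 days after the start; 70 ÷ 3 = 23 remainder 1. Last occurrence in the window: #24 on 31 December 2067.
Occurrences #6 through #24: 19 in total.

19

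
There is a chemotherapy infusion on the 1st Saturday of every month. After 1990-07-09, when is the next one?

1990-08-04

July 1990 starts on a Sunday, so its 1st Saturday is 1990-07-07 (6 days in).
That is not after 1990-07-09, so look at August 1990.
August 1990 starts on a Wednesday, so its 1st Saturday is 1990-08-04 (3 days in).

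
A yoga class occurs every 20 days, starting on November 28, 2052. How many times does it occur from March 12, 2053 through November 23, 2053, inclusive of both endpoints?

Occurrences land 20·i days after November 28, 2052 for i = 0, 1, 2, …
March 12, 2053 is 104 days after the start; 104 ÷ 20 = 5 remainder 4; since the remainder is 4, round up to i = 6. First occurrence in the window: #7 on March 28, 2053 (6×20 = 120 days in).
November 23, 2053 is 360 days after the start; 360 ÷ 20 = 18 remainder 0. Last occurrence in the window: #19 on November 23, 2053.
Occurrences #7 through #19: 13 in total.

13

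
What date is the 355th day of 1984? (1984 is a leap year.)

January has 31 days (355 − 31 = 324 remain).
February has 29 days (324 − 29 = 295 remain).
March has 31 days (295 − 31 = 264 remain).
April has 30 days (264 − 30 = 234 remain).
May has 31 days (234 − 31 = 203 remain).
June has 30 days (203 − 30 = 173 remain).
July has 31 days (173 − 31 = 142 remain).
August has 31 days (142 − 31 = 111 remain).
September has 30 days (111 − 30 = 81 remain).
October has 31 days (81 − 31 = 50 remain).
November has 30 days (50 − 30 = 20 remain).
20 into December → December 20.

December 20, 1984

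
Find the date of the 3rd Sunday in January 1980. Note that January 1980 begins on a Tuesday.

January 20, 1980

January 1980 begins on a Tuesday, so the first Sunday is January 6 (5 days later).
The 3rd Sunday is 2 weeks later: 6 + 14 = 20.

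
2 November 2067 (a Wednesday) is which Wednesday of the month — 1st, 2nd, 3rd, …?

Day 2 falls in week ⌈2/7⌉ of the month.
Days 1–7 hold the 1st Wednesday, 8–14 the 2nd, 15–21 the 3rd, 22–28 the 4th, 29–31 the 5th.
2 is in the range for the 1st.

1st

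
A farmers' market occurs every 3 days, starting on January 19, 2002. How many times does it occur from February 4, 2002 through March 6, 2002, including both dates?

10

Occurrences land 3·i days after January 19, 2002 for i = 0, 1, 2, …
February 4, 2002 is 16 days after the start; 16 ÷ 3 = 5 remainder 1; since the remainder is 1, round up to i = 6. First occurrence in the window: #7 on February 6, 2002 (6×3 = 18 days in).
March 6, 2002 is 46 days after the start; 46 ÷ 3 = 15 remainder 1. Last occurrence in the window: #16 on March 5, 2002.
Occurrences #7 through #16: 10 in total.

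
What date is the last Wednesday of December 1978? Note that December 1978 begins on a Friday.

1978-12-27

December 1978 begins on a Friday, so the first Wednesday is December 6 (5 days later).
December 1978 has 31 days. Adding weeks: 6, 13, 20, 27 — the last one ≤ 31 is the 27th.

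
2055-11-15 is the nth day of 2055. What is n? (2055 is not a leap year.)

Days in months before November: 31 + 28 + 31 + 30 + 31 + 30 + 31 + 31 + 30 + 31 = 304.
Plus 15 days into November → day 319.

319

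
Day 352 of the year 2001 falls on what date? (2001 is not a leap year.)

January has 31 days (352 − 31 = 321 remain).
February has 28 days (321 − 28 = 293 remain).
March has 31 days (293 − 31 = 262 remain).
April has 30 days (262 − 30 = 232 remain).
May has 31 days (232 − 31 = 201 remain).
June has 30 days (201 − 30 = 171 remain).
July has 31 days (171 − 31 = 140 remain).
August has 31 days (140 − 31 = 109 remain).
September has 30 days (109 − 30 = 79 remain).
October has 31 days (79 − 31 = 48 remain).
November has 30 days (48 − 30 = 18 remain).
18 into December → December 18.

18 December 2001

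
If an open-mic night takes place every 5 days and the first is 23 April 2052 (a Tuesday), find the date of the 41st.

The 41st occurrence is 40 intervals after the first: 40 × 5 = 200 days after 23 April 2052.
April has 30 days — 7 days to the end of April leaves 193.
May has 31 days (162 left).
June has 30 days (132 left).
July has 31 days (101 left).
August has 31 days (70 left).
September has 30 days (40 left).
October has 31 days (9 left).
9 days into November → 9 November 2052.

9 November 2052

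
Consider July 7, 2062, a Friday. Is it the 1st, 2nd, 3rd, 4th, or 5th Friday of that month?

1st

Day 7 falls in week ⌈7/7⌉ of the month.
Days 1–7 hold the 1st Friday, 8–14 the 2nd, 15–21 the 3rd, 22–28 the 4th, 29–31 the 5th.
7 is in the range for the 1st.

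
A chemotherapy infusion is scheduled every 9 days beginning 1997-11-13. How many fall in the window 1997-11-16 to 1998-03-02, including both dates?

Occurrences land 9·i days after 1997-11-13 for i = 0, 1, 2, …
1997-11-16 is 3 days after the start; 3 ÷ 9 = 0 remainder 3; since the remainder is 3, round up to i = 1. First occurrence in the window: #2 on 1997-11-22 (1×9 = 9 days in).
1998-03-02 is 109 days after the start; 109 ÷ 9 = 12 remainder 1. Last occurrence in the window: #13 on 1998-03-01.
Occurrences #2 through #13: 12 in total.

12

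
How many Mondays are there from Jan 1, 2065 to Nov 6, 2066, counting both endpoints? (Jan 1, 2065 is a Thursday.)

96

Jan 1, 2065 is a Thursday; the first Monday on or after it is Jan 5, 2065 (4 days later).
From Jan 5, 2065 to Nov 6, 2066: 360 + 310 = 670 days (rest of 2065, to Nov 6, 2066 in 2066).
670 ÷ 7 = 95 full weeks with remainder 5, so 95 more Mondays after the first → 96.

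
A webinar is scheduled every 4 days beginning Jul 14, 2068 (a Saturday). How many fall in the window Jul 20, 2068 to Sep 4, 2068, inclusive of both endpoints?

12

Occurrences land 4·i days after Jul 14, 2068 for i = 0, 1, 2, …
Jul 20, 2068 is 6 days after the start; 6 ÷ 4 = 1 remainder 2; since the remainder is 2, round up to i = 2. First occurrence in the window: #3 on Jul 22, 2068 (2×4 = 8 days in).
Sep 4, 2068 is 52 days after the start; 52 ÷ 4 = 13 remainder 0. Last occurrence in the window: #14 on Sep 4, 2068.
Occurrences #3 through #14: 12 in total.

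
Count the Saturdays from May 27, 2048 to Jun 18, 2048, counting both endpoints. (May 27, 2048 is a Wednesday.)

3

May 27, 2048 is a Wednesday; the first Saturday on or after it is May 30, 2048 (3 days later).
From May 30, 2048 to Jun 18, 2048: 1 + 18 = 19 days (rest of May, Jun).
19 ÷ 7 = 2 full weeks with remainder 5, so 2 more Saturdays after the first → 3.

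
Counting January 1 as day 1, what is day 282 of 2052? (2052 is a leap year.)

8 October 2052

January has 31 days (282 − 31 = 251 remain).
February has 29 days (251 − 29 = 222 remain).
March has 31 days (222 − 31 = 191 remain).
April has 30 days (191 − 30 = 161 remain).
May has 31 days (161 − 31 = 130 remain).
June has 30 days (130 − 30 = 100 remain).
July has 31 days (100 − 31 = 69 remain).
August has 31 days (69 − 31 = 38 remain).
September has 30 days (38 − 30 = 8 remain).
8 into October → October 8.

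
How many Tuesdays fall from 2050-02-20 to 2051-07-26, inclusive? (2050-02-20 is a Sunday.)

75

2050-02-20 is a Sunday; the first Tuesday on or after it is 2050-02-22 (2 days later).
From 2050-02-22 to 2051-07-26: 312 + 207 = 519 days (rest of 2050, to 2051-07-26 in 2051).
519 ÷ 7 = 74 full weeks with remainder 1, so 74 more Tuesdays after the first → 75.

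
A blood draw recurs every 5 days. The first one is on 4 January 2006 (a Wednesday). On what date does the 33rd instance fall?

13 June 2006

The 33rd occurrence is 32 intervals after the first: 32 × 5 = 160 days after 4 January 2006.
January has 31 days — 27 days to the end of January leaves 133.
February has 28 days (105 left).
March has 31 days (74 left).
April has 30 days (44 left).
May has 31 days (13 left).
13 days into June → 13 June 2006.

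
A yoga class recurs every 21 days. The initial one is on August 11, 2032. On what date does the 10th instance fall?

The 10th occurrence is 9 intervals after the first: 9 × 21 = 189 days after August 11, 2032.
August has 31 days — 20 days to the end of August leaves 169.
September has 30 days (139 left).
October has 31 days (108 left).
November has 30 days (78 left).
December has 31 days (47 left).
January has 31 days (16 left).
16 days into February → February 16, 2033.

February 16, 2033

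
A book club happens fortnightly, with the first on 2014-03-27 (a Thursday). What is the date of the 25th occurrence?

The 25th occurrence is 24 intervals after the first: 24 × 14 = 336 days after 2014-03-27.
March has 31 days — 4 days to the end of March leaves 332.
April has 30 days (302 left).
May has 31 days (271 left).
June has 30 days (241 left).
July has 31 days (210 left).
August has 31 days (179 left).
September has 30 days (149 left).
October has 31 days (118 left).
November has 30 days (88 left).
December has 31 days (57 left).
January has 31 days (26 left).
26 days into February → 2015-02-26.

2015-02-26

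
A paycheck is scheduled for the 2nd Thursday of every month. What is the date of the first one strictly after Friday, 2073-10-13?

2073-11-09

October 2073 starts on a Sunday; its first Thursday is the 5th, so the 2nd Thursday is the 12th — 2073-10-12.
That is not after 2073-10-13, so look at November 2073.
November 2073 starts on a Wednesday; its first Thursday is the 2nd, so the 2nd Thursday is the 9th — 2073-11-09.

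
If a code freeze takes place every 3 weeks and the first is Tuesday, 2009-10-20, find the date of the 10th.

2010-04-27

The 10th occurrence is 9 intervals after the first: 9 × 21 = 189 days after 2009-10-20.
October has 31 days — 11 days to the end of October leaves 178.
November has 30 days (148 left).
December has 31 days (117 left).
January has 31 days (86 left).
February has 28 days (58 left).
March has 31 days (27 left).
27 days into April → 2010-04-27.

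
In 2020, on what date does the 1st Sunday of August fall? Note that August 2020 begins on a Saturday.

August 2020 begins on a Saturday, so the first Sunday is August 2 (1 day later).

August 2, 2020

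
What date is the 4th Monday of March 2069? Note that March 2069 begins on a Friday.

March 2069 begins on a Friday, so the first Monday is March 4 (3 days later).
The 4th Monday is 3 weeks later: 4 + 21 = 25.

2069-03-25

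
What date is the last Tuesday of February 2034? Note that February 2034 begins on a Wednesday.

February 28, 2034

February 2034 begins on a Wednesday, so the first Tuesday is February 7 (6 days later).
February 2034 has 28 days. Adding weeks: 7, 14, 21, 28 — the last one ≤ 28 is the 28th.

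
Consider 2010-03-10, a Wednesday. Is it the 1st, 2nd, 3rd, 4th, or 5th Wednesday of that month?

2nd

Day 10 falls in week ⌈10/7⌉ of the month.
Days 1–7 hold the 1st Wednesday, 8–14 the 2nd, 15–21 the 3rd, 22–28 the 4th, 29–31 the 5th.
10 is in the range for the 2nd.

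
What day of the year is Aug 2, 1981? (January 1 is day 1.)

214

Days in months before Aug: 31 + 28 + 31 + 30 + 31 + 30 + 31 = 212.
Plus 2 days into Aug → day 214.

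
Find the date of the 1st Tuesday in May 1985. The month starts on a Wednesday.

May 1985 begins on a Wednesday, so the first Tuesday is May 7 (6 days later).

May 7, 1985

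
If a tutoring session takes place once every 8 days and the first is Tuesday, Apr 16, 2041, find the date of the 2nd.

The 2nd occurrence is 1 interval after the first: 1 × 8 = 8 days after Apr 16, 2041.
8 days later is Apr 24, 2041.

Apr 24, 2041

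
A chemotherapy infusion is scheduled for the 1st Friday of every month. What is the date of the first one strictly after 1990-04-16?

April 1990 starts on a Sunday, so its 1st Friday is 1990-04-06 (5 days in).
That is not after 1990-04-16, so look at May 1990.
May 1990 starts on a Tuesday, so its 1st Friday is 1990-05-04 (3 days in).

1990-05-04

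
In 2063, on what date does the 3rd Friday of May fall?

May 2063 begins on a Tuesday, so the first Friday is May 4 (3 days later).
The 3rd Friday is 2 weeks later: 4 + 14 = 18.

2063-05-18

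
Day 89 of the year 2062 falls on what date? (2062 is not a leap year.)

January has 31 days (89 − 31 = 58 remain).
February has 28 days (58 − 28 = 30 remain).
30 into March → March 30.

30 March 2062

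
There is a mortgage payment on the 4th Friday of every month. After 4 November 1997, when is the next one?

28 November 1997

November 1997 starts on a Saturday; its first Friday is the 7th, so the 4th Friday is the 28th — 28 November 1997.
28 November 1997 is after 4 November 1997, so that is the next one.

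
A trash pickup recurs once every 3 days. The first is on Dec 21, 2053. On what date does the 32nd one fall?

The 32nd occurrence is 31 intervals after the first: 31 × 3 = 93 days after Dec 21, 2053.
Dec has 31 days — 10 days to the end of Dec leaves 83.
Jan has 31 days (52 left).
Feb has 28 days (24 left).
24 days into Mar → Mar 24, 2054.

Mar 24, 2054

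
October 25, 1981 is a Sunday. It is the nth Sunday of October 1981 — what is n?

Day 25 falls in week ⌈25/7⌉ of the month.
Days 1–7 hold the 1st Sunday, 8–14 the 2nd, 15–21 the 3rd, 22–28 the 4th, 29–31 the 5th.
25 is in the range for the 4th.

4th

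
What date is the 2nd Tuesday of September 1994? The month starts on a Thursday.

September 13, 1994

September 1994 begins on a Thursday, so the first Tuesday is September 6 (5 days later).
The 2nd Tuesday is 1 weeks later: 6 + 7 = 13.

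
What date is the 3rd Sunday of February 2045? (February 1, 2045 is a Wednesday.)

February 19, 2045

February 2045 begins on a Wednesday, so the first Sunday is February 5 (4 days later).
The 3rd Sunday is 2 weeks later: 5 + 14 = 19.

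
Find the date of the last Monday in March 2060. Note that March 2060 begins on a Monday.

2060-03-29

March 2060 begins on a Monday, so the first Monday is March 1.
March 2060 has 31 days. Adding weeks: 1, 8, 15, 22, 29 — the last one ≤ 31 is the 29th.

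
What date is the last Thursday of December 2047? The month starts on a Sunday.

December 2047 begins on a Sunday, so the first Thursday is December 5 (4 days later).
December 2047 has 31 days. Adding weeks: 5, 12, 19, 26 — the last one ≤ 31 is the 26th.

2047-12-26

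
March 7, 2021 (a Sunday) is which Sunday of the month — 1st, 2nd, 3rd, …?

1st

Day 7 falls in week ⌈7/7⌉ of the month.
Days 1–7 hold the 1st Sunday, 8–14 the 2nd, 15–21 the 3rd, 22–28 the 4th, 29–31 the 5th.
7 is in the range for the 1st.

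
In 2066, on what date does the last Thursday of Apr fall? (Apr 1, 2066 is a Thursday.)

Apr 29, 2066

Apr 2066 begins on a Thursday, so the first Thursday is Apr 1.
Apr 2066 has 30 days. Adding weeks: 1, 8, 15, 22, 29 — the last one ≤ 30 is the 29th.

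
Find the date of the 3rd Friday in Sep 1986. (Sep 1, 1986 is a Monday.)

Sep 1986 begins on a Monday, so the first Friday is Sep 5 (4 days later).
The 3rd Friday is 2 weeks later: 5 + 14 = 19.

Sep 19, 1986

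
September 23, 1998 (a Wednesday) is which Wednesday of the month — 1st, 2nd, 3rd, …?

4th

Day 23 falls in week ⌈23/7⌉ of the month.
Days 1–7 hold the 1st Wednesday, 8–14 the 2nd, 15–21 the 3rd, 22–28 the 4th, 29–31 the 5th.
23 is in the range for the 4th.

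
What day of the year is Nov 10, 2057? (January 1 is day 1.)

Days in months before Nov: 31 + 28 + 31 + 30 + 31 + 30 + 31 + 31 + 30 + 31 = 304.
Plus 10 days into Nov → day 314.

314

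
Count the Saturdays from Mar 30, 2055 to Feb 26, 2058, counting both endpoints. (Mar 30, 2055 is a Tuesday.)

Mar 30, 2055 is a Tuesday; the first Saturday on or after it is Apr 3, 2055 (4 days later).
From Apr 3, 2055 to Feb 26, 2058: 272 + 366 + 365 + 57 = 1060 days (rest of 2055, 2056, 2057, to Feb 26, 2058 in 2058).
1060 ÷ 7 = 151 full weeks with remainder 3, so 151 more Saturdays after the first → 152.

152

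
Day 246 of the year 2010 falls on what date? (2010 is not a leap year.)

2010-09-03

January has 31 days (246 − 31 = 215 remain).
February has 28 days (215 − 28 = 187 remain).
March has 31 days (187 − 31 = 156 remain).
April has 30 days (156 − 30 = 126 remain).
May has 31 days (126 − 31 = 95 remain).
June has 30 days (95 − 30 = 65 remain).
July has 31 days (65 − 31 = 34 remain).
August has 31 days (34 − 31 = 3 remain).
3 into September → September 3.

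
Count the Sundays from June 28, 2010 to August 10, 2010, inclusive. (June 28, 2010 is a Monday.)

June 28, 2010 is a Monday; the first Sunday on or after it is July 4, 2010 (6 days later).
From July 4, 2010 to August 10, 2010: 27 + 10 = 37 days (rest of July, August).
37 ÷ 7 = 5 full weeks with remainder 2, so 5 more Sundays after the first → 6.

6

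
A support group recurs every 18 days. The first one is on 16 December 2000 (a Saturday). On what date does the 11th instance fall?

14 June 2001

The 11th occurrence is 10 intervals after the first: 10 × 18 = 180 days after 16 December 2000.
December has 31 days — 15 days to the end of December leaves 165.
January has 31 days (134 left).
February has 28 days (106 left).
March has 31 days (75 left).
April has 30 days (45 left).
May has 31 days (14 left).
14 days into June → 14 June 2001.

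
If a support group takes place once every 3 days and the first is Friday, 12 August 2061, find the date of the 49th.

The 49th occurrence is 48 intervals after the first: 48 × 3 = 144 days after 12 August 2061.
August has 31 days — 19 days to the end of August leaves 125.
September has 30 days (95 left).
October has 31 days (64 left).
November has 30 days (34 left).
December has 31 days (3 left).
3 days into January → 3 January 2062.

3 January 2062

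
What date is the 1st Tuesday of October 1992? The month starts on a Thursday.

October 6, 1992

October 1992 begins on a Thursday, so the first Tuesday is October 6 (5 days later).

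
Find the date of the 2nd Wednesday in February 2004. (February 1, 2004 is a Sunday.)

February 2004 begins on a Sunday, so the first Wednesday is February 4 (3 days later).
The 2nd Wednesday is 1 weeks later: 4 + 7 = 11.

February 11, 2004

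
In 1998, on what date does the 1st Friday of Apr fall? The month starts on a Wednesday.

Apr 1998 begins on a Wednesday, so the first Friday is Apr 3 (2 days later).

Apr 3, 1998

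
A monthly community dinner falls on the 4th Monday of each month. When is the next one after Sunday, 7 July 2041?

22 July 2041

July 2041 starts on a Monday; its first Monday is the 1st, so the 4th Monday is the 22nd — 22 July 2041.
22 July 2041 is after 7 July 2041, so that is the next one.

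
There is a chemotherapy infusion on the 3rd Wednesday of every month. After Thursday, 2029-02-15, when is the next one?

February 2029 starts on a Thursday; its first Wednesday is the 7th, so the 3rd Wednesday is the 21st — 2029-02-21.
2029-02-21 is after 2029-02-15, so that is the next one.

2029-02-21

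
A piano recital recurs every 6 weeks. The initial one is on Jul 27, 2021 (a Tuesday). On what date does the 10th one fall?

The 10th occurrence is 9 intervals after the first: 9 × 42 = 378 days after Jul 27, 2021.
Jul has 31 days — 4 days to the end of Jul leaves 374.
Aug has 31 days (343 left).
Sep has 30 days (313 left).
Oct has 31 days (282 left).
Nov has 30 days (252 left).
Dec has 31 days (221 left).
Jan has 31 days (190 left).
Feb has 28 days (162 left).
Mar has 31 days (131 left).
Apr has 30 days (101 left).
May has 31 days (70 left).
Jun has 30 days (40 left).
Jul has 31 days (9 left).
9 days into Aug → Aug 9, 2022.

Aug 9, 2022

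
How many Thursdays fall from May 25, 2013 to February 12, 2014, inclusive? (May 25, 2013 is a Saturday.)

37

May 25, 2013 is a Saturday; the first Thursday on or after it is May 30, 2013 (5 days later).
From May 30, 2013 to February 12, 2014: 1 + 30 + 31 + 31 + 30 + 31 + 30 + 31 + 31 + 12 = 258 days (rest of May, June, July, August, September, October, November, December, January, February).
258 ÷ 7 = 36 full weeks with remainder 6, so 36 more Thursdays after the first → 37.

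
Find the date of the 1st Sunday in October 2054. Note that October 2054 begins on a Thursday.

October 4, 2054

October 2054 begins on a Thursday, so the first Sunday is October 4 (3 days later).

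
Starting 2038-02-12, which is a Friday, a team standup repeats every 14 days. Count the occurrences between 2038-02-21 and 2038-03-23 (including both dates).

2

Occurrences land 14·i days after 2038-02-12 for i = 0, 1, 2, …
2038-02-21 is 9 days after the start; 9 ÷ 14 = 0 remainder 9; since the remainder is 9, round up to i = 1. First occurrence in the window: #2 on 2038-02-26 (1×14 = 14 days in).
2038-03-23 is 39 days after the start; 39 ÷ 14 = 2 remainder 11. Last occurrence in the window: #3 on 2038-03-12.
Occurrences #2 through #3: 2 in total.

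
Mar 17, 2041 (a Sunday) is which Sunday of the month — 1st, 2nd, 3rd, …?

3rd

Day 17 falls in week ⌈17/7⌉ of the month.
Days 1–7 hold the 1st Sunday, 8–14 the 2nd, 15–21 the 3rd, 22–28 the 4th, 29–31 the 5th.
17 is in the range for the 3rd.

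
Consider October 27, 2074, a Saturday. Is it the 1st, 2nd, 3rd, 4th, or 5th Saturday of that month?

Day 27 falls in week ⌈27/7⌉ of the month.
Days 1–7 hold the 1st Saturday, 8–14 the 2nd, 15–21 the 3rd, 22–28 the 4th, 29–31 the 5th.
27 is in the range for the 4th.

4th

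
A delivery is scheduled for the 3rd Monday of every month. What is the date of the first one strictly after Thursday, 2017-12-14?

December 2017 starts on a Friday; its first Monday is the 4th, so the 3rd Monday is the 18th — 2017-12-18.
2017-12-18 is after 2017-12-14, so that is the next one.

2017-12-18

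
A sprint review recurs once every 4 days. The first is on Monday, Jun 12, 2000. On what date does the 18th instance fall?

The 18th occurrence is 17 intervals after the first: 17 × 4 = 68 days after Jun 12, 2000.
Jun has 30 days — 18 days to the end of Jun leaves 50.
Jul has 31 days (19 left).
19 days into Aug → Aug 19, 2000.

Aug 19, 2000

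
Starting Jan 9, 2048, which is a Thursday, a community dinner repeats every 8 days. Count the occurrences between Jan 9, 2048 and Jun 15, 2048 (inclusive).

20

Occurrences land 8·i days after Jan 9, 2048 for i = 0, 1, 2, …
The window opens on the start date, so the first occurrence inside is #1 on Jan 9, 2048.
Jun 15, 2048 is 158 days after the start; 158 ÷ 8 = 19 remainder 6. Last occurrence in the window: #20 on Jun 9, 2048.
Occurrences #1 through #20: 20 in total.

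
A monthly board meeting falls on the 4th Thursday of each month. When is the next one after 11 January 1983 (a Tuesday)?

January 1983 starts on a Saturday; its first Thursday is the 6th, so the 4th Thursday is the 27th — 27 January 1983.
27 January 1983 is after 11 January 1983, so that is the next one.

27 January 1983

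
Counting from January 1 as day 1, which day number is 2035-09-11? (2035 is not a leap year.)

Days in months before September: 31 + 28 + 31 + 30 + 31 + 30 + 31 + 31 = 243.
Plus 11 days into September → day 254.

254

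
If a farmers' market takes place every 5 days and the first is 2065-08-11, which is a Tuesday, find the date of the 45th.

2066-03-19

The 45th occurrence is 44 intervals after the first: 44 × 5 = 220 days after 2065-08-11.
August has 31 days — 20 days to the end of August leaves 200.
September has 30 days (170 left).
October has 31 days (139 left).
November has 30 days (109 left).
December has 31 days (78 left).
January has 31 days (47 left).
February has 28 days (19 left).
19 days into March → 2066-03-19.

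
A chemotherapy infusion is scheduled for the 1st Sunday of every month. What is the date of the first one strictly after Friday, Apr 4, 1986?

Apr 6, 1986

Apr 1986 starts on a Tuesday, so its 1st Sunday is Apr 6, 1986 (5 days in).
Apr 6, 1986 is after Apr 4, 1986, so that is the next one.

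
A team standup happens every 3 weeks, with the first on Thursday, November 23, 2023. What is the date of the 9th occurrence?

May 9, 2024

The 9th occurrence is 8 intervals after the first: 8 × 21 = 168 days after November 23, 2023.
November has 30 days — 7 days to the end of November leaves 161.
December has 31 days (130 left).
January has 31 days (99 left).
February has 29 days (70 left).
March has 31 days (39 left).
April has 30 days (9 left).
9 days into May → May 9, 2024.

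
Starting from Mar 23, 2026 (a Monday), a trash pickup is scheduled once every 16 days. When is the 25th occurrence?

Apr 11, 2027

The 25th occurrence is 24 intervals after the first: 24 × 16 = 384 days after Mar 23, 2026.
Mar has 31 days — 8 days to the end of Mar leaves 376.
Apr has 30 days (346 left).
May has 31 days (315 left).
Jun has 30 days (285 left).
Jul has 31 days (254 left).
Aug has 31 days (223 left).
Sep has 30 days (193 left).
Oct has 31 days (162 left).
Nov has 30 days (132 left).
Dec has 31 days (101 left).
Jan has 31 days (70 left).
Feb has 28 days (42 left).
Mar has 31 days (11 left).
11 days into Apr → Apr 11, 2027.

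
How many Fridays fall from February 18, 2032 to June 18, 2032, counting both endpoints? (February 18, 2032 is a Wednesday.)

18

February 18, 2032 is a Wednesday; the first Friday on or after it is February 20, 2032 (2 days later).
From February 20, 2032 to June 18, 2032: 9 + 31 + 30 + 31 + 18 = 119 days (rest of February, March, April, May, June).
119 ÷ 7 = 17 full weeks with remainder 0, so 17 more Fridays after the first → 18.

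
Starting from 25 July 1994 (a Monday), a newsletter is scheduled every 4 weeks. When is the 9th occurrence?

The 9th occurrence is 8 intervals after the first: 8 × 28 = 224 days after 25 July 1994.
July has 31 days — 6 days to the end of July leaves 218.
August has 31 days (187 left).
September has 30 days (157 left).
October has 31 days (126 left).
November has 30 days (96 left).
December has 31 days (65 left).
January has 31 days (34 left).
February has 28 days (6 left).
6 days into March → 6 March 1995.

6 March 1995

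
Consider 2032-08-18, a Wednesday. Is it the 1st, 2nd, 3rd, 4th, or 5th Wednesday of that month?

3rd

Day 18 falls in week ⌈18/7⌉ of the month.
Days 1–7 hold the 1st Wednesday, 8–14 the 2nd, 15–21 the 3rd, 22–28 the 4th, 29–31 the 5th.
18 is in the range for the 3rd.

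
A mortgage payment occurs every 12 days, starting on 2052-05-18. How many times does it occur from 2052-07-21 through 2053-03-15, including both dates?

Occurrences land 12·i days after 2052-05-18 for i = 0, 1, 2, …
2052-07-21 is 64 days after the start; 64 ÷ 12 = 5 remainder 4; since the remainder is 4, round up to i = 6. First occurrence in the window: #7 on 2052-07-29 (6×12 = 72 days in).
2053-03-15 is 301 days after the start; 301 ÷ 12 = 25 remainder 1. Last occurrence in the window: #26 on 2053-03-14.
Occurrences #7 through #26: 20 in total.

20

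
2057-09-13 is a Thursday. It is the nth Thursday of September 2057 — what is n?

Day 13 falls in week ⌈13/7⌉ of the month.
Days 1–7 hold the 1st Thursday, 8–14 the 2nd, 15–21 the 3rd, 22–28 the 4th, 29–31 the 5th.
13 is in the range for the 2nd.

2nd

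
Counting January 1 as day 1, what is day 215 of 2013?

January has 31 days (215 − 31 = 184 remain).
February has 28 days (184 − 28 = 156 remain).
March has 31 days (156 − 31 = 125 remain).
April has 30 days (125 − 30 = 95 remain).
May has 31 days (95 − 31 = 64 remain).
June has 30 days (64 − 30 = 34 remain).
July has 31 days (34 − 31 = 3 remain).
3 into August → August 3.

2013-08-03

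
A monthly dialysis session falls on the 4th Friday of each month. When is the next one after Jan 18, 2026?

Jan 2026 starts on a Thursday; its first Friday is the 2nd, so the 4th Friday is the 23rd — Jan 23, 2026.
Jan 23, 2026 is after Jan 18, 2026, so that is the next one.

Jan 23, 2026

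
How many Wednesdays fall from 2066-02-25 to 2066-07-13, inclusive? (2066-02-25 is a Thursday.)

19

2066-02-25 is a Thursday; the first Wednesday on or after it is 2066-03-03 (6 days later).
From 2066-03-03 to 2066-07-13: 28 + 30 + 31 + 30 + 13 = 132 days (rest of March, April, May, June, July).
132 ÷ 7 = 18 full weeks with remainder 6, so 18 more Wednesdays after the first → 19.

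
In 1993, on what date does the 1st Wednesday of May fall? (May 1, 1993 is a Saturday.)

May 5, 1993

May 1993 begins on a Saturday, so the first Wednesday is May 5 (4 days later).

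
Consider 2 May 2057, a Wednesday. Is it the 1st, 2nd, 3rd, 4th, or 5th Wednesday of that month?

Day 2 falls in week ⌈2/7⌉ of the month.
Days 1–7 hold the 1st Wednesday, 8–14 the 2nd, 15–21 the 3rd, 22–28 the 4th, 29–31 the 5th.
2 is in the range for the 1st.

1st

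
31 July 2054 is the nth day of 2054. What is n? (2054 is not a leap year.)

Days in months before July: 31 + 28 + 31 + 30 + 31 + 30 = 181.
Plus 31 days into July → day 212.

212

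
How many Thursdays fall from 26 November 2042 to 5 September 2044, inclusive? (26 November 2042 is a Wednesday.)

26 November 2042 is a Wednesday; the first Thursday on or after it is 27 November 2042 (1 day later).
From 27 November 2042 to 5 September 2044: 34 + 365 + 249 = 648 days (rest of 2042, 2043, to 5 September 2044 in 2044).
648 ÷ 7 = 92 full weeks with remainder 4, so 92 more Thursdays after the first → 93.

93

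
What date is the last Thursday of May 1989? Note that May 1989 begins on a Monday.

May 1989 begins on a Monday, so the first Thursday is May 4 (3 days later).
May 1989 has 31 days. Adding weeks: 4, 11, 18, 25 — the last one ≤ 31 is the 25th.

1989-05-25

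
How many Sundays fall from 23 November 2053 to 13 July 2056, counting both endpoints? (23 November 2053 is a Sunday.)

23 November 2053 is a Sunday; the first Sunday on or after it is 23 November 2053.
From 23 November 2053 to 13 July 2056: 38 + 365 + 365 + 195 = 963 days (rest of 2053, 2054, 2055, to 13 July 2056 in 2056).
963 ÷ 7 = 137 full weeks with remainder 4, so 137 more Sundays after the first → 138.

138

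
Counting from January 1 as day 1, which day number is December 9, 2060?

344

Days in months before December: 31 + 29 + 31 + 30 + 31 + 30 + 31 + 31 + 30 + 31 + 30 = 335.
Plus 9 days into December → day 344.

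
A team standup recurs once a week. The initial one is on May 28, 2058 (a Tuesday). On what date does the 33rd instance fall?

The 33rd occurrence is 32 intervals after the first: 32 × 7 = 224 days after May 28, 2058.
May has 31 days — 3 days to the end of May leaves 221.
June has 30 days (191 left).
July has 31 days (160 left).
August has 31 days (129 left).
September has 30 days (99 left).
October has 31 days (68 left).
November has 30 days (38 left).
December has 31 days (7 left).
7 days into January → January 7, 2059.

January 7, 2059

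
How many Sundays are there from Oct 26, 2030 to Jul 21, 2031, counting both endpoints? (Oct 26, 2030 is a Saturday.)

39

Oct 26, 2030 is a Saturday; the first Sunday on or after it is Oct 27, 2030 (1 day later).
From Oct 27, 2030 to Jul 21, 2031: 4 + 30 + 31 + 31 + 28 + 31 + 30 + 31 + 30 + 21 = 267 days (rest of Oct, Nov, Dec, Jan, Feb, Mar, Apr, May, Jun, Jul).
267 ÷ 7 = 38 full weeks with remainder 1, so 38 more Sundays after the first → 39.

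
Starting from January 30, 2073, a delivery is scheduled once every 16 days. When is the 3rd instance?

The 3rd occurrence is 2 intervals after the first: 2 × 16 = 32 days after January 30, 2073.
January has 31 days — 1 day to the end of January leaves 31.
February has 28 days (3 left).
3 days into March → March 3, 2073.

March 3, 2073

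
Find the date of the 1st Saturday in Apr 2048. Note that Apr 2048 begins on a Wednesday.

Apr 2048 begins on a Wednesday, so the first Saturday is Apr 4 (3 days later).

Apr 4, 2048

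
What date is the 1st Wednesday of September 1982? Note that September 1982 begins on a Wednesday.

September 1982 begins on a Wednesday, so the first Wednesday is September 1.

September 1, 1982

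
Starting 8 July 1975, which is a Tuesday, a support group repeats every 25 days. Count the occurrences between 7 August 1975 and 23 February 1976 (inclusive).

8

Occurrences land 25·i days after 8 July 1975 for i = 0, 1, 2, …
7 August 1975 is 30 days after the start; 30 ÷ 25 = 1 remainder 5; since the remainder is 5, round up to i = 2. First occurrence in the window: #3 on 27 August 1975 (2×25 = 50 days in).
23 February 1976 is 230 days after the start; 230 ÷ 25 = 9 remainder 5. Last occurrence in the window: #10 on 18 February 1976.
Occurrences #3 through #10: 8 in total.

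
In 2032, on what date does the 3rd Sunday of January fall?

January 2032 begins on a Thursday, so the first Sunday is January 4 (3 days later).
The 3rd Sunday is 2 weeks later: 4 + 14 = 18.

18 January 2032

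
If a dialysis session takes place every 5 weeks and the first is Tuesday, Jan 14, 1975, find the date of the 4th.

Apr 29, 1975

The 4th occurrence is 3 intervals after the first: 3 × 35 = 105 days after Jan 14, 1975.
Jan has 31 days — 17 days to the end of Jan leaves 88.
Feb has 28 days (60 left).
Mar has 31 days (29 left).
29 days into Apr → Apr 29, 1975.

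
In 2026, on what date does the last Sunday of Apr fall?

Apr 26, 2026

Apr 2026 begins on a Wednesday, so the first Sunday is Apr 5 (4 days later).
Apr 2026 has 30 days. Adding weeks: 5, 12, 19, 26 — the last one ≤ 30 is the 26th.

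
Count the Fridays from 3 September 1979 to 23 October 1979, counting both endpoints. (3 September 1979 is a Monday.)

7

3 September 1979 is a Monday; the first Friday on or after it is 7 September 1979 (4 days later).
From 7 September 1979 to 23 October 1979: 23 + 23 = 46 days (rest of September, October).
46 ÷ 7 = 6 full weeks with remainder 4, so 6 more Fridays after the first → 7.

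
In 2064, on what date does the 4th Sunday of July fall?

The first Sunday of July 2064 is July 6.
The 4th Sunday is 3 weeks later: 6 + 21 = 27.

2064-07-27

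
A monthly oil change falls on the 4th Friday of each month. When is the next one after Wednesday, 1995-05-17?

1995-05-26

May 1995 starts on a Monday; its first Friday is the 5th, so the 4th Friday is the 26th — 1995-05-26.
1995-05-26 is after 1995-05-17, so that is the next one.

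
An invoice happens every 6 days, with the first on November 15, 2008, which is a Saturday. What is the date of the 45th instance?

The 45th occurrence is 44 intervals after the first: 44 × 6 = 264 days after November 15, 2008.
November has 30 days — 15 days to the end of November leaves 249.
December has 31 days (218 left).
January has 31 days (187 left).
February has 28 days (159 left).
March has 31 days (128 left).
April has 30 days (98 left).
May has 31 days (67 left).
June has 30 days (37 left).
July has 31 days (6 left).
6 days into August → August 6, 2009.

August 6, 2009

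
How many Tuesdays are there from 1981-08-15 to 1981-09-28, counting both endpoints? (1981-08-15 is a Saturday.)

6

1981-08-15 is a Saturday; the first Tuesday on or after it is 1981-08-18 (3 days later).
From 1981-08-18 to 1981-09-28: 13 + 28 = 41 days (rest of August, September).
41 ÷ 7 = 5 full weeks with remainder 6, so 5 more Tuesdays after the first → 6.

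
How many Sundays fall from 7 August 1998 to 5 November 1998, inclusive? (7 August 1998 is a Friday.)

7 August 1998 is a Friday; the first Sunday on or after it is 9 August 1998 (2 days later).
From 9 August 1998 to 5 November 1998: 22 + 30 + 31 + 5 = 88 days (rest of August, September, October, November).
88 ÷ 7 = 12 full weeks with remainder 4, so 12 more Sundays after the first → 13.

13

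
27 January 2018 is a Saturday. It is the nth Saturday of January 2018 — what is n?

Day 27 falls in week ⌈27/7⌉ of the month.
Days 1–7 hold the 1st Saturday, 8–14 the 2nd, 15–21 the 3rd, 22–28 the 4th, 29–31 the 5th.
27 is in the range for the 4th.

4th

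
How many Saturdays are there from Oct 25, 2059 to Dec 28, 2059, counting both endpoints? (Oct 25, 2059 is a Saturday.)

Oct 25, 2059 is a Saturday; the first Saturday on or after it is Oct 25, 2059.
From Oct 25, 2059 to Dec 28, 2059: 6 + 30 + 28 = 64 days (rest of Oct, Nov, Dec).
64 ÷ 7 = 9 full weeks with remainder 1, so 9 more Saturdays after the first → 10.

10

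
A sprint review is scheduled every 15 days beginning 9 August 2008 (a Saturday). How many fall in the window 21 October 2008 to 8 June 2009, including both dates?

16

Occurrences land 15·i days after 9 August 2008 for i = 0, 1, 2, …
21 October 2008 is 73 days after the start; 73 ÷ 15 = 4 remainder 13; since the remainder is 13, round up to i = 5. First occurrence in the window: #6 on 23 October 2008 (5×15 = 75 days in).
8 June 2009 is 303 days after the start; 303 ÷ 15 = 20 remainder 3. Last occurrence in the window: #21 on 5 June 2009.
Occurrences #6 through #21: 16 in total.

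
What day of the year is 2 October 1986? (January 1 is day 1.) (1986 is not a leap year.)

Days in months before October: 31 + 28 + 31 + 30 + 31 + 30 + 31 + 31 + 30 = 273.
Plus 2 days into October → day 275.

275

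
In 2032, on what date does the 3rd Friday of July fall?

2032-07-16

The first Friday of July 2032 is July 2.
The 3rd Friday is 2 weeks later: 2 + 14 = 16.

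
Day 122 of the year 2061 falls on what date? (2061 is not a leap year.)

January has 31 days (122 − 31 = 91 remain).
February has 28 days (91 − 28 = 63 remain).
March has 31 days (63 − 31 = 32 remain).
April has 30 days (32 − 30 = 2 remain).
2 into May → May 2.

2061-05-02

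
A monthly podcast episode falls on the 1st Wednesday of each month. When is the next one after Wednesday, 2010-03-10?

March 2010 starts on a Monday, so its 1st Wednesday is 2010-03-03 (2 days in).
That is not after 2010-03-10, so look at April 2010.
April 2010 starts on a Thursday, so its 1st Wednesday is 2010-04-07 (6 days in).

2010-04-07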